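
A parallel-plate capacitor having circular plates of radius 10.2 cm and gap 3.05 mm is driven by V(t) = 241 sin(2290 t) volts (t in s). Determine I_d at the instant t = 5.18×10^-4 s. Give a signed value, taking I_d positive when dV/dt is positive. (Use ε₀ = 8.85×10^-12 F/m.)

1.96×10^-5 A

C = ε₀A/d = (8.85×10^-12)(0.03269)/(3.05×10^-3) = 9.485×10^-11 F. dV/dt = V₀ω·cos(ωt); at ωt = 1.18622 rad this factor is 0.3752.
I_d = C dV/dt = (9.485×10^-11)(241)(2290)(0.3752) = 1.96×10^-5 A.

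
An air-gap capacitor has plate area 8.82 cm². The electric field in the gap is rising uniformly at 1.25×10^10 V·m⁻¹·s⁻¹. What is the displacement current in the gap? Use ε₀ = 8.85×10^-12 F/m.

9.76×10^-5 A

I_d = ε₀ A (dE/dt) = (8.85×10^-12)(8.82×10^-4 m²)(1.25×10^10) = 9.76×10^-5 A.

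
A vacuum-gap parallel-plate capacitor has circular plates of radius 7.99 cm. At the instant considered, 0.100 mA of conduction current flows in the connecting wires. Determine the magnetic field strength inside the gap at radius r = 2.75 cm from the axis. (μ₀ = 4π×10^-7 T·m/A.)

8.62×10^-11 T

Between the plates the displacement current equals the wire current: I_d = 0.100 mA = 1.00×10^-4 A.
An Ampèrian loop of radius r encloses a fraction (r/R)² of I_d. Then B·2πr = μ₀ I_d (r/R)², giving B = μ₀ I_d r/(2πR²) = 8.62×10^-11 T.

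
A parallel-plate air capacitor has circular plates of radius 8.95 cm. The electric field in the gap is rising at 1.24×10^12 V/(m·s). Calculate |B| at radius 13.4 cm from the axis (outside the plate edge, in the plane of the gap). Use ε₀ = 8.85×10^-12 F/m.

4.12×10^-7 T

I_d = ε₀ dΦ_E/dt = ε₀ πR² (dE/dt) = (8.85×10^-12)(0.02516)(1.24×10^12) = 0.2761 A through the full plate area.
Outside the plates the loop encloses all of I_d, so B·2πr = μ₀ I_d and B = 4.12×10^-7 T.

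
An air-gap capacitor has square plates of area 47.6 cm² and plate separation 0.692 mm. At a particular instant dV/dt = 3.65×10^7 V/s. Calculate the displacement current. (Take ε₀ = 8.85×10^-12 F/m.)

C = ε₀A/d = (8.85×10^-12)(4.76×10^-3)/(6.92×10^-4) = 6.088×10^-11 F.
I_d = C dV/dt = (6.088×10^-11)(3.65×10^7) = 2.22×10^-3 A.

2.22×10^-3 A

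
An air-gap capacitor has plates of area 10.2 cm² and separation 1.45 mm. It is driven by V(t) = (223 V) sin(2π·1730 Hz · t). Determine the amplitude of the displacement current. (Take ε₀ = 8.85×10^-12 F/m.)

The displacement current equals the conduction current C dV/dt, which peaks at C V₀ ω.
With C = ε₀A/d = (8.85×10^-12)(1.02×10^-3)/(1.45×10^-3) = 6.226×10^-12 F and ω = 2πf = 1.087×10^4 rad/s, I_d,max = (6.226×10^-12)(223)(1.087×10^4) = 1.51×10^-5 A.

1.51×10^-5 A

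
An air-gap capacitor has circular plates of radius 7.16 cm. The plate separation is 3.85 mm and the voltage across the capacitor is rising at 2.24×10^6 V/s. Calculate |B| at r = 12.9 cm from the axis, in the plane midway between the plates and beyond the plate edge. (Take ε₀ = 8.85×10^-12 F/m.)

1.29×10^-10 T

With E = V/d, dE/dt = 5.818×10^8 V/(m·s) and πR² = 0.01611 m², giving I_d = ε₀ πR² dE/dt = 8.295×10^-5 A.
Outside the plates the loop encloses all of I_d, so B·2πr = μ₀ I_d and B = 1.29×10^-10 T.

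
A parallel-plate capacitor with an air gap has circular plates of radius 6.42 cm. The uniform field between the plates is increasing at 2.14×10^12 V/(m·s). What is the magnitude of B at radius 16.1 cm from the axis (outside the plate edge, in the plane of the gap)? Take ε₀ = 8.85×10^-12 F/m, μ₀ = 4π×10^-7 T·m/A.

Total displacement current: I_d = ε₀(πR²)(dE/dt) = (8.85×10^-12)(0.01295)(2.14×10^12) = 0.2453 A.
Outside the plates the loop encloses all of I_d, so B·2πr = μ₀ I_d and B = 3.05×10^-7 T.

3.05×10^-7 T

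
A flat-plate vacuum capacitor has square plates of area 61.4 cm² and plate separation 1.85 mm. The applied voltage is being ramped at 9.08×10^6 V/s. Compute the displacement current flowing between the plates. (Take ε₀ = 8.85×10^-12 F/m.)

E = V/d so dE/dt = (dV/dt)/d = 4.908×10^9 V/(m·s), and I_d = ε₀ A dE/dt = (8.85×10^-12)(6.14×10^-3)(4.908×10^9) = 2.67×10^-4 A.

2.67×10^-4 A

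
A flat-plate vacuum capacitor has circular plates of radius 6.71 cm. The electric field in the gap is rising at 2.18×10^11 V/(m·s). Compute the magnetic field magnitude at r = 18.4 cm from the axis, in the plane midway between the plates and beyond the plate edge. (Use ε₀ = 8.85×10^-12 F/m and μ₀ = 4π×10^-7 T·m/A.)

2.97×10^-8 T

Through the whole plate area (πR² = 0.01414 m²), I_d = ε₀ πR² dE/dt = 0.02728 A.
With r > R the enclosed displacement current is the full I_d; B = μ₀ I_d / (2πr) = 2.97×10^-8 T.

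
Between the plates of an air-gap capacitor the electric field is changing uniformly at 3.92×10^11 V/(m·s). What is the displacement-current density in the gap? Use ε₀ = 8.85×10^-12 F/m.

The displacement-current density is ε₀ ∂E/∂t = (8.85×10^-12)(3.92×10^11) = 3.47 A/m².

3.47 A/m²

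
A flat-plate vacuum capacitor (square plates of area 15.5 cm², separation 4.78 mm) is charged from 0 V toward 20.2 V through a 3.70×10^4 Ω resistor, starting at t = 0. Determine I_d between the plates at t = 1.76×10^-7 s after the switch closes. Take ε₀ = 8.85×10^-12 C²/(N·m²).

With C = ε₀A/d = (8.85×10^-12)(1.55×10^-3)/(4.78×10^-3) = 2.870×10^-12 F, the time constant is τ = RC = 1.062×10^-7 s, so t/τ = 1.657 and e^(−t/τ) = 0.1907.
I_d = I_cond = (V₀/R) e^(−t/τ) = (5.459×10^-4)(0.1907) = 1.04×10^-4 A.

1.04×10^-4 A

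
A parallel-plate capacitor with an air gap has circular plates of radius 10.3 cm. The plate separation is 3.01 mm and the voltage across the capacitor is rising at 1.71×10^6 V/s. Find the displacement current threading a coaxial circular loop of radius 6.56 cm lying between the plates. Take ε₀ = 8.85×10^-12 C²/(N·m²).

With E = V/d, dE/dt = 5.681×10^8 V/(m·s) and πR² = 0.03333 m², giving I_d = ε₀ πR² dE/dt = 1.676×10^-4 A.
Through an area πr² the displacement current is I_d·(πr²/πR²) = I_d (r/R)² = 6.80×10^-5 A.

6.80×10^-5 A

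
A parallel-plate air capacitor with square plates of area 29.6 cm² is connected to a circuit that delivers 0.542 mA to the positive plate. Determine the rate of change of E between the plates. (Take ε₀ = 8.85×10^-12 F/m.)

By continuity, I_d in the gap equals the 0.542 mA flowing in the wire.
Inverting I_d = ε₀ A dE/dt gives dE/dt = 5.42×10^-4 / (8.85×10^-12 · 2.96×10^-3) = 2.07×10^10 V/(m·s).

2.07×10^10 V/(m·s)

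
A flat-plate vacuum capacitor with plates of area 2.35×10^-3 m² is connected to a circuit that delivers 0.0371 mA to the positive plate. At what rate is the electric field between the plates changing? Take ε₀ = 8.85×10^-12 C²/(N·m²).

1.78×10^9 V/(m·s)

Charge continuity gives I_d = I = 3.71×10^-5 A between the plates.
Inverting I_d = ε₀ A dE/dt gives dE/dt = 3.71×10^-5 / (8.85×10^-12 · 2.35×10^-3) = 1.78×10^9 V/(m·s).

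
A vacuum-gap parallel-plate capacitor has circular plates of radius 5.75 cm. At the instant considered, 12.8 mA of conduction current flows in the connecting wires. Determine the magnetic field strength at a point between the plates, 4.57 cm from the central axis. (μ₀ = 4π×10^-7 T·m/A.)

By continuity the displacement current in the gap matches the conduction current: I_d = 0.0128 A.
∮B·dl = μ₀ I_d,enc with I_d,enc = I_d r²/R² = 8.085×10^-3 A; so B = μ₀ I_d,enc/(2πr) = 3.54×10^-8 T.

3.54×10^-8 T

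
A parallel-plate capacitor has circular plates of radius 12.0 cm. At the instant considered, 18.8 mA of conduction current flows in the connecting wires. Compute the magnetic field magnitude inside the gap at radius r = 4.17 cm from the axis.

1.09×10^-8 T

No conduction current crosses the gap, so I_d there equals the 0.0188 A in the leads.
For r < R the Ampère–Maxwell law gives B(2πr) = μ₀ I_d (r²/R²), so B = μ₀ I_d r/(2πR²) = (4π×10^-7)(0.0188)(0.0417)/(2π·0.120²) = 1.09×10^-8 T.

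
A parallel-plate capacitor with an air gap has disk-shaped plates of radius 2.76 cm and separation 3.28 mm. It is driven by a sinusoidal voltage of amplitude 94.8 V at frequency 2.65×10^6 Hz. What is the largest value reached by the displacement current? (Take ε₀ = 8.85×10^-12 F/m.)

The displacement current equals the conduction current C dV/dt, which peaks at C V₀ ω.
With C = ε₀A/d = (8.85×10^-12)(2.393×10^-3)/(3.28×10^-3) = 6.457×10^-12 F and ω = 2πf = 1.665×10^7 rad/s, I_d,max = (6.457×10^-12)(94.8)(1.665×10^7) = 0.0102 A.

0.0102 A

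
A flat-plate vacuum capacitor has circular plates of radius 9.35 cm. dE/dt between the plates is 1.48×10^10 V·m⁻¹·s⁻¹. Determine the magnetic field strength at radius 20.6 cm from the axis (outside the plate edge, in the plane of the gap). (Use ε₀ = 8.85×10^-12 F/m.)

Through the whole plate area (πR² = 0.02746 m²), I_d = ε₀ πR² dE/dt = 3.597×10^-3 A.
With r > R the enclosed displacement current is the full I_d; B = μ₀ I_d / (2πr) = 3.49×10^-9 T.

3.49×10^-9 T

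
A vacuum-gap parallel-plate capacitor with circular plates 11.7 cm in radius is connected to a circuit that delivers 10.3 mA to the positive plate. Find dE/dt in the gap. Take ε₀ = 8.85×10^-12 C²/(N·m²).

2.71×10^10 V/(m·s)

The displacement current between the plates equals the conduction current, I_d = 10.3 mA.
Since I_d = ε₀ A dE/dt, dE/dt = I_d/(ε₀A) = (0.0103)/((8.85×10^-12)(0.04301)) = 2.71×10^10 V/(m·s).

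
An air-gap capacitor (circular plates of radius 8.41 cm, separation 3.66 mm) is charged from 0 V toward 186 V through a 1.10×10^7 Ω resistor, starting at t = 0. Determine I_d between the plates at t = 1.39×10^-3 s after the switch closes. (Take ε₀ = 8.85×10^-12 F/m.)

1.61×10^-6 A

C = ε₀A/d = (8.85×10^-12)(0.02222)/(3.66×10^-3) = 5.373×10^-11 F and τ = RC = 5.910×10^-4 s. I_d in the gap equals the RC charging current.
I_d(t) = (V₀/R) e^(−t/τ) = 1.691×10^-5 · e^(−2.352) = 1.61×10^-6 A.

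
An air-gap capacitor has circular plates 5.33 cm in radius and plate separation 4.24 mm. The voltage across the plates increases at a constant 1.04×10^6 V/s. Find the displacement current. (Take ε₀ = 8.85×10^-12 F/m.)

C = ε₀A/d = (8.85×10^-12)(8.925×10^-3)/(4.24×10^-3) = 1.863×10^-11 F.
I_d = C dV/dt = (1.863×10^-11)(1.04×10^6) = 1.94×10^-5 A.

1.94×10^-5 A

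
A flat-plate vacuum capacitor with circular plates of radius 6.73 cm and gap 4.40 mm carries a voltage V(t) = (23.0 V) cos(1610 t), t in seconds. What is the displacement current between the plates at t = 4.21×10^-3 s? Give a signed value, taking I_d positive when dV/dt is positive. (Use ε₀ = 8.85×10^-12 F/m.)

dV/dt = (23.0)(1610)·−sin(6.7781) = -1.759×10^4 V/s.
I_d = C dV/dt with C = ε₀A/d = (8.85×10^-12)(0.01423)/(4.40×10^-3) = 2.862×10^-11 F, so I_d = (2.862×10^-11)(-1.759×10^4) = -5.03×10^-7 A.

-5.03×10^-7 A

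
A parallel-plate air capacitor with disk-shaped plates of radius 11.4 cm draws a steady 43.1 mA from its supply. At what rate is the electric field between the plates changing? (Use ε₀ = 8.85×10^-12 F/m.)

The displacement current between the plates equals the conduction current, I_d = 43.1 mA.
Then dE/dt = I_d/(ε₀A) = 1.19×10^11 V/(m·s).

1.19×10^11 V/(m·s)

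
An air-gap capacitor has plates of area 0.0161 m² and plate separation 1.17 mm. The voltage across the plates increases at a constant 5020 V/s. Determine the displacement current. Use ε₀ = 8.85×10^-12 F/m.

6.11×10^-7 A

The field between the plates is E = V/d, so dE/dt = (5020)/(1.17×10^-3 m) = 4.291×10^6 V/(m·s).
I_d = ε₀ A (dE/dt) = (8.85×10^-12)(0.0161)(4.291×10^6) = 6.11×10^-7 A.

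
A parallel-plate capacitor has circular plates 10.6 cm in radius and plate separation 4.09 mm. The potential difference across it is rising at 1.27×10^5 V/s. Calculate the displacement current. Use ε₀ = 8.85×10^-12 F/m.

C = ε₀A/d = (8.85×10^-12)(0.03530)/(4.09×10^-3) = 7.638×10^-11 F.
I_d = C dV/dt = (7.638×10^-11)(1.27×10^5) = 9.70×10^-6 A.

9.70×10^-6 A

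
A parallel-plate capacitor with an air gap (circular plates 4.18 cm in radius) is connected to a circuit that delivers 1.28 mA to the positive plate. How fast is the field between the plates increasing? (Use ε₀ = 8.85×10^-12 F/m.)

By continuity, I_d in the gap equals the 1.28 mA flowing in the wire.
Then dE/dt = I_d/(ε₀A) = 2.63×10^10 V/(m·s).

2.63×10^10 V/(m·s)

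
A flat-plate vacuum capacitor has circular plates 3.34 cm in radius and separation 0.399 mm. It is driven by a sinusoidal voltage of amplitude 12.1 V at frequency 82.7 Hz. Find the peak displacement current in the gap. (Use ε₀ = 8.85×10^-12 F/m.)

4.89×10^-7 A

(dE/dt)_max = V₀ω/d = 1.576×10^7 V/(m·s); ω = 2πf = 519.6 rad/s.
I_d,max = ε₀ A (dE/dt)_max = (8.85×10^-12)(3.505×10^-3)(1.576×10^7) = 4.89×10^-7 A.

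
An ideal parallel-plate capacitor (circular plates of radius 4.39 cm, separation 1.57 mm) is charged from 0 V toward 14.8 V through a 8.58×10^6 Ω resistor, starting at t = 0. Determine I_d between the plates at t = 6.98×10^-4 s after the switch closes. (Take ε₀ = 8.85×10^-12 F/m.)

1.59×10^-7 A

C = ε₀A/d = (8.85×10^-12)(6.055×10^-3)/(1.57×10^-3) = 3.413×10^-11 F, so τ = RC = 2.928×10^-4 s.
The conduction current is I(t) = (V₀/R) e^(−t/τ), and the displacement current between the plates equals it.
t/τ = 2.384; I_d = (14.8/8.58×10^6) · e^(−2.384) = (1.725×10^-6)(0.09218) = 1.59×10^-7 A.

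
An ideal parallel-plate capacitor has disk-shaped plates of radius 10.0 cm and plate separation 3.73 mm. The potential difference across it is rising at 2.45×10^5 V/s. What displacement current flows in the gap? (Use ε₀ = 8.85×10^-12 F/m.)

The field between the plates is E = V/d, so dE/dt = (2.45×10^5)/(3.73×10^-3 m) = 6.568×10^7 V/(m·s).
I_d = ε₀ A (dE/dt) = (8.85×10^-12)(0.03142)(6.568×10^7) = 1.83×10^-5 A.

1.83×10^-5 A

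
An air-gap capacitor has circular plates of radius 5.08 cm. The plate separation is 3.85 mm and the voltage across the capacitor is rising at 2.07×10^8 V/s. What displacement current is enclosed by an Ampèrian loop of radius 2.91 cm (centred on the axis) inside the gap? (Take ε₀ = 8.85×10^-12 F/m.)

With E = V/d, dE/dt = 5.377×10^10 V/(m·s) and πR² = 8.107×10^-3 m², giving I_d = ε₀ πR² dE/dt = 3.858×10^-3 A.
Since J_d is uniform, the enclosed fraction is (r/R)² = 0.3281, giving I_d,enc = 1.27×10^-3 A.

1.27×10^-3 A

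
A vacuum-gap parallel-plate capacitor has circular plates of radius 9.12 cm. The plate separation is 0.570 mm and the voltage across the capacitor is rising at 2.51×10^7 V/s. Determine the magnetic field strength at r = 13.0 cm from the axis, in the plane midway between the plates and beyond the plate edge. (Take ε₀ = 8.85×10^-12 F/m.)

1.57×10^-8 T

I_d = C dV/dt with C = ε₀πR²/d = 4.057×10^-10 F, so I_d = (4.057×10^-10)(2.51×10^7) = 0.01018 A.
Outside the plates the loop encloses all of I_d, so B·2πr = μ₀ I_d and B = 1.57×10^-8 T.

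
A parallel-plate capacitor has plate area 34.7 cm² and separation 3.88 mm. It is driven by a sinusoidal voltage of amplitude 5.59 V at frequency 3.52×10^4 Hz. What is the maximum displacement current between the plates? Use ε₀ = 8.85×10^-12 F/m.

(dE/dt)_max = V₀ω/d = 3.187×10^8 V/(m·s); ω = 2πf = 2.212×10^5 rad/s.
I_d,max = ε₀ A (dE/dt)_max = (8.85×10^-12)(3.47×10^-3)(3.187×10^8) = 9.79×10^-6 A.

9.79×10^-6 A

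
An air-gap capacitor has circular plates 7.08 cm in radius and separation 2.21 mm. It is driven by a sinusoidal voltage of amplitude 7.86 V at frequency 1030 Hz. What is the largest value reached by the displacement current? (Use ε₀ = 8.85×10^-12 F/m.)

3.21×10^-6 A

(dE/dt)_max = V₀ω/d = 2.302×10^7 V/(m·s); ω = 2πf = 6472 rad/s.
I_d,max = ε₀ A (dE/dt)_max = (8.85×10^-12)(0.01575)(2.302×10^7) = 3.21×10^-6 A.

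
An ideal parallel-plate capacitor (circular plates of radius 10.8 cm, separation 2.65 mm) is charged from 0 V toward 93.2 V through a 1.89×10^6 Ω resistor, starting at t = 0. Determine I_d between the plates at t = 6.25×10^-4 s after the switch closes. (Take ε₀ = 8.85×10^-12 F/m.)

C = ε₀A/d = (8.85×10^-12)(0.03664)/(2.65×10^-3) = 1.224×10^-10 F, so τ = RC = 2.313×10^-4 s.
The conduction current is I(t) = (V₀/R) e^(−t/τ), and the displacement current between the plates equals it.
t/τ = 2.702; I_d = (93.2/1.89×10^6) · e^(−2.702) = (4.931×10^-5)(0.06707) = 3.31×10^-6 A.

3.31×10^-6 A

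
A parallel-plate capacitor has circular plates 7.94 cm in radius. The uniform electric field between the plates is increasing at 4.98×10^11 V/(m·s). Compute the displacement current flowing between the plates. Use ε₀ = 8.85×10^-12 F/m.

0.0873 A

The displacement current is ε₀ times dΦ_E/dt = ε₀ A dE/dt = (8.85×10^-12)(0.01981)(4.98×10^11) = 0.0873 A.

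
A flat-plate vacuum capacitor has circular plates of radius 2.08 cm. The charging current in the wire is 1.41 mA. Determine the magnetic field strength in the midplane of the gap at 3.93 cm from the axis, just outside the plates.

By continuity the displacement current in the gap matches the conduction current: I_d = 1.41×10^-3 A.
For r ≥ R the full I_d is enclosed: B = μ₀ I_d/(2πr) = (4π×10^-7)(1.41×10^-3)/(2π·0.0393) = 7.18×10^-9 T.

7.18×10^-9 T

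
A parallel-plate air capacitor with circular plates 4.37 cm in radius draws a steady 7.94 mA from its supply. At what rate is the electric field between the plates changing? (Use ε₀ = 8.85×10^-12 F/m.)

By continuity, I_d in the gap equals the 7.94 mA flowing in the wire.
Since I_d = ε₀ A dE/dt, dE/dt = I_d/(ε₀A) = (7.94×10^-3)/((8.85×10^-12)(5.999×10^-3)) = 1.50×10^11 V/(m·s).

1.50×10^11 V/(m·s)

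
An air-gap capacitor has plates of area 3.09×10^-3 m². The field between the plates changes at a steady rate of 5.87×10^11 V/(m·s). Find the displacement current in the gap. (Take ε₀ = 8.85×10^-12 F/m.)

0.0161 A

The displacement current is ε₀ times dΦ_E/dt = ε₀ A dE/dt = (8.85×10^-12)(3.09×10^-3)(5.87×10^11) = 0.0161 A.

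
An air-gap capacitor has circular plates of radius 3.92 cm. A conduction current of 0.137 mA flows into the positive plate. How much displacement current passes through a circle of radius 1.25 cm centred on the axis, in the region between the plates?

By continuity the displacement current in the gap matches the conduction current: I_d = 1.37×10^-4 A.
Through an area πr² the displacement current is I_d·(πr²/πR²) = I_d (r/R)² = 1.39×10^-5 A.

1.39×10^-5 A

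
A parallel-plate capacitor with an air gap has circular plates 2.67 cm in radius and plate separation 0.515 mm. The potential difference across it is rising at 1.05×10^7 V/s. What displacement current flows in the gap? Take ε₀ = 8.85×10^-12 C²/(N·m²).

4.04×10^-4 A

C = ε₀A/d = (8.85×10^-12)(2.240×10^-3)/(5.15×10^-4) = 3.849×10^-11 F.
I_d = C dV/dt = (3.849×10^-11)(1.05×10^7) = 4.04×10^-4 A.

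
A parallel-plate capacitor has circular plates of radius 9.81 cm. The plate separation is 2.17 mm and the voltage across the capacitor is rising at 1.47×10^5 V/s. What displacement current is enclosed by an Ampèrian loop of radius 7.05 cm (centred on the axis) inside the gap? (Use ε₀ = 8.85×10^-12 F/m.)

With E = V/d, dE/dt = 6.774×10^7 V/(m·s) and πR² = 0.03023 m², giving I_d = ε₀ πR² dE/dt = 1.812×10^-5 A.
Since J_d is uniform, the enclosed fraction is (r/R)² = 0.5165, giving I_d,enc = 9.36×10^-6 A.

9.36×10^-6 A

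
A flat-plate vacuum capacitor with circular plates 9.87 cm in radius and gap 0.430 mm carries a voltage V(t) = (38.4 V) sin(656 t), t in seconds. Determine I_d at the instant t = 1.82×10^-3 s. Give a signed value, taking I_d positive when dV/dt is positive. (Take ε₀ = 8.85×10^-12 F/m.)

5.84×10^-6 A

dV/dt = (38.4)(656)·cos(1.19392) = 9271 V/s.
I_d = C dV/dt with C = ε₀A/d = (8.85×10^-12)(0.03060)/(4.30×10^-4) = 6.298×10^-10 F, so I_d = (6.298×10^-10)(9271) = 5.84×10^-6 A.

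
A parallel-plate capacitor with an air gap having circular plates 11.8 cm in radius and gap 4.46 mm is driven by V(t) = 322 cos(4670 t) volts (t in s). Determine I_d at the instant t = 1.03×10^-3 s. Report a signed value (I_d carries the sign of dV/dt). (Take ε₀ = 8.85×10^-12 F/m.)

1.30×10^-4 A

C = ε₀A/d = (8.85×10^-12)(0.04374)/(4.46×10^-3) = 8.679×10^-11 F. dV/dt = V₀ω·−sin(ωt); at ωt = 4.8101 rad this factor is 0.9952.
I_d = C dV/dt = (8.679×10^-11)(322)(4670)(0.9952) = 1.30×10^-4 A.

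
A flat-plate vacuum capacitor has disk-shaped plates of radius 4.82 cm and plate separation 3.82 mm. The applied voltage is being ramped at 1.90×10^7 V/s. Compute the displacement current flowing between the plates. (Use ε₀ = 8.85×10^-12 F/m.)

The field between the plates is E = V/d, so dE/dt = (1.90×10^7)/(3.82×10^-3 m) = 4.974×10^9 V/(m·s).
I_d = ε₀ A (dE/dt) = (8.85×10^-12)(7.299×10^-3)(4.974×10^9) = 3.21×10^-4 A.

3.21×10^-4 A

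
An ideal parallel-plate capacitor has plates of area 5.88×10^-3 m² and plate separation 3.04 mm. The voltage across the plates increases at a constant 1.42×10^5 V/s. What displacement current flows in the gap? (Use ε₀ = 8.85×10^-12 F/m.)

The field between the plates is E = V/d, so dE/dt = (1.42×10^5)/(3.04×10^-3 m) = 4.671×10^7 V/(m·s).
I_d = ε₀ A (dE/dt) = (8.85×10^-12)(5.88×10^-3)(4.671×10^7) = 2.43×10^-6 A.

2.43×10^-6 A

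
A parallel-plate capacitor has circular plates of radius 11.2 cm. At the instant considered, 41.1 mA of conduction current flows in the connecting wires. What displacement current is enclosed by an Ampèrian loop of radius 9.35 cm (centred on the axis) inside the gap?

0.0286 A

By continuity the displacement current in the gap matches the conduction current: I_d = 0.0411 A.
Through an area πr² the displacement current is I_d·(πr²/πR²) = I_d (r/R)² = 0.0286 A.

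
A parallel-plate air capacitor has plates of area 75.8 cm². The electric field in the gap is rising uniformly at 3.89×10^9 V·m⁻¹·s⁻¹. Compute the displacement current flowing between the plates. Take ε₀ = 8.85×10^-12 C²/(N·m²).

With a uniform field, Φ_E = EA, so I_d = ε₀ A dE/dt = 2.61×10^-4 A.

2.61×10^-4 A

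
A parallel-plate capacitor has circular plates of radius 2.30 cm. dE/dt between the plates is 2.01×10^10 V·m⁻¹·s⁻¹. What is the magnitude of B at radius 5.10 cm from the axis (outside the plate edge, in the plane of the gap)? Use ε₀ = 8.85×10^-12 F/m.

1.16×10^-9 T

Through the whole plate area (πR² = 1.662×10^-3 m²), I_d = ε₀ πR² dE/dt = 2.956×10^-4 A.
With r > R the enclosed displacement current is the full I_d; B = μ₀ I_d / (2πr) = 1.16×10^-9 T.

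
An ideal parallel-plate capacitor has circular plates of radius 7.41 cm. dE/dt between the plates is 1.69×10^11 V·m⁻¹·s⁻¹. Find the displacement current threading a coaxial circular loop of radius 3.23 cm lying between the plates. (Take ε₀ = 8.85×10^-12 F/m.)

I_d = ε₀ dΦ_E/dt = ε₀ πR² (dE/dt) = (8.85×10^-12)(0.01725)(1.69×10^11) = 0.02580 A through the full plate area.
The field is uniform, so I_d,enc = I_d (r/R)² = (0.02580)(3.23/7.41)² = 4.90×10^-3 A.

4.90×10^-3 A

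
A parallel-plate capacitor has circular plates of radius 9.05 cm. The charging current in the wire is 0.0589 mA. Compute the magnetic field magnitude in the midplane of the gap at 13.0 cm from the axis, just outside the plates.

9.06×10^-11 T

Between the plates the displacement current equals the wire current: I_d = 0.0589 mA = 5.89×10^-5 A.
For r ≥ R the full I_d is enclosed: B = μ₀ I_d/(2πr) = (4π×10^-7)(5.89×10^-5)/(2π·0.130) = 9.06×10^-11 T.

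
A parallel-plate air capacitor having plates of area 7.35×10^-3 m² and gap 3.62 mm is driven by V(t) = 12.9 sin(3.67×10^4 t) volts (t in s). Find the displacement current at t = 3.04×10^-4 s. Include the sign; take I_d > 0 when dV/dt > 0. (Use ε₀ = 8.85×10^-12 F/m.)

dE/dt = (V₀ω/d)·cos(ωt) with ωt = 11.1568 rad: (12.9)(3.67×10^4)(0.1605)/(3.62×10^-3) = 2.099×10^7 V/(m·s).
I_d = ε₀ A dE/dt = (8.85×10^-12)(7.35×10^-3)(2.099×10^7) = 1.37×10^-6 A.

1.37×10^-6 A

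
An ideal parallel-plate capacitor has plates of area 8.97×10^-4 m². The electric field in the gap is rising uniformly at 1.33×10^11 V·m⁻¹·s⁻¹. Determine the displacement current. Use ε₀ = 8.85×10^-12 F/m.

With a uniform field, Φ_E = EA, so I_d = ε₀ A dE/dt = 1.06×10^-3 A.

1.06×10^-3 A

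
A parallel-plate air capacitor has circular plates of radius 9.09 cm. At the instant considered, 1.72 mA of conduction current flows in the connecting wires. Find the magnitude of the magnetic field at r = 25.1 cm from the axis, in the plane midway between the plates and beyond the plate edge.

Between the plates the displacement current equals the wire current: I_d = 1.72 mA = 1.72×10^-3 A.
For r ≥ R the full I_d is enclosed: B = μ₀ I_d/(2πr) = (4π×10^-7)(1.72×10^-3)/(2π·0.251) = 1.37×10^-9 T.

1.37×10^-9 T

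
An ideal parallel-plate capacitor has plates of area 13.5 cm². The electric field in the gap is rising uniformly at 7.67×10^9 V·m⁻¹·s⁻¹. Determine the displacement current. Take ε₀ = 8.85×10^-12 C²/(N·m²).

With a uniform field, Φ_E = EA, so I_d = ε₀ A dE/dt = 9.16×10^-5 A.

9.16×10^-5 A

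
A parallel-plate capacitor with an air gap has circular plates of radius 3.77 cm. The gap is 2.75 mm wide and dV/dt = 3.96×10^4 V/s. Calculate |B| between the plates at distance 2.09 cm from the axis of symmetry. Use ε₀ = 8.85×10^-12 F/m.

I_d = C dV/dt with C = ε₀πR²/d = 1.437×10^-11 F, so I_d = (1.437×10^-11)(3.96×10^4) = 5.691×10^-7 A.
For r < R the Ampère–Maxwell law gives B(2πr) = μ₀ I_d (r²/R²), so B = μ₀ I_d r/(2πR²) = (4π×10^-7)(5.691×10^-7)(0.0209)/(2π·0.0377²) = 1.67×10^-12 T.

1.67×10^-12 T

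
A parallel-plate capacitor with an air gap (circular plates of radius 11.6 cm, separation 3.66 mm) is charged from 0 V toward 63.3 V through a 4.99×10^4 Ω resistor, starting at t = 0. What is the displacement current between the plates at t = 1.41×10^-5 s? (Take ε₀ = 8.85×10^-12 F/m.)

7.99×10^-5 A

C = ε₀A/d = (8.85×10^-12)(0.04227)/(3.66×10^-3) = 1.022×10^-10 F, so τ = RC = 5.100×10^-6 s.
The conduction current is I(t) = (V₀/R) e^(−t/τ), and the displacement current between the plates equals it.
t/τ = 2.765; I_d = (63.3/4.99×10^4) · e^(−2.765) = (1.269×10^-3)(0.06298) = 7.99×10^-5 A.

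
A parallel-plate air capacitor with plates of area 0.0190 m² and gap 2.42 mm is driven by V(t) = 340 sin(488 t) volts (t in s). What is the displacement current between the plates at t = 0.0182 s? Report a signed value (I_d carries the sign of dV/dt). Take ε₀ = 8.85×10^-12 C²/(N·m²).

-9.87×10^-6 A

C = ε₀A/d = (8.85×10^-12)(0.0190)/(2.42×10^-3) = 6.948×10^-11 F. dV/dt = V₀ω·cos(ωt); at ωt = 8.8816 rad this factor is -0.8561.
I_d = C dV/dt = (6.948×10^-11)(340)(488)(-0.8561) = -9.87×10^-6 A.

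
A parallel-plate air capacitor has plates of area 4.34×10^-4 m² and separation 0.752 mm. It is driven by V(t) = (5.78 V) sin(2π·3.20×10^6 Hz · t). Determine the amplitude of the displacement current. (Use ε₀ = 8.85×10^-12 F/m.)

5.94×10^-4 A

The displacement current equals the conduction current C dV/dt, which peaks at C V₀ ω.
With C = ε₀A/d = (8.85×10^-12)(4.34×10^-4)/(7.52×10^-4) = 5.108×10^-12 F and ω = 2πf = 2.011×10^7 rad/s, I_d,max = (5.108×10^-12)(5.78)(2.011×10^7) = 5.94×10^-4 A.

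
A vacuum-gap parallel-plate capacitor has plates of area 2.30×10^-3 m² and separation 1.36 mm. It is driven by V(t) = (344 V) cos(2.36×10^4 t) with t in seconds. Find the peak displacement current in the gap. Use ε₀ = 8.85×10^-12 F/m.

1.22×10^-4 A

C = ε₀A/d = (8.85×10^-12)(2.30×10^-3)/(1.36×10^-3) = 1.497×10^-11 F; ω = 2.36×10^4 rad/s.
I_d = C dV/dt, so |I_d|_max = C V₀ ω = (1.497×10^-11)(344)(2.36×10^4) = 1.22×10^-4 A.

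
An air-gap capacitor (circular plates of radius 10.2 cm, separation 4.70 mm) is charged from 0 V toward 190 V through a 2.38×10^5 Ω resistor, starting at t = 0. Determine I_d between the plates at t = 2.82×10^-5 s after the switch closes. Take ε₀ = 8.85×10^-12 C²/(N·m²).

C = ε₀A/d = (8.85×10^-12)(0.03269)/(4.70×10^-3) = 6.155×10^-11 F, so τ = RC = 1.465×10^-5 s.
The conduction current is I(t) = (V₀/R) e^(−t/τ), and the displacement current between the plates equals it.
t/τ = 1.925; I_d = (190/2.38×10^5) · e^(−1.925) = (7.983×10^-4)(0.1459) = 1.16×10^-4 A.

1.16×10^-4 A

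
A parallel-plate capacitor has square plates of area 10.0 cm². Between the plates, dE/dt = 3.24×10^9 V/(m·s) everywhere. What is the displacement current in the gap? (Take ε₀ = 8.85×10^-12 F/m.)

2.87×10^-5 A

With a uniform field, Φ_E = EA, so I_d = ε₀ A dE/dt = 2.87×10^-5 A.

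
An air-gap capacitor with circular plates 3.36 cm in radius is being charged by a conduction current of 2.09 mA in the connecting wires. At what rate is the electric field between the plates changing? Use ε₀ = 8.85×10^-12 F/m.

Charge continuity gives I_d = I = 2.09×10^-3 A between the plates.
Since I_d = ε₀ A dE/dt, dE/dt = I_d/(ε₀A) = (2.09×10^-3)/((8.85×10^-12)(3.547×10^-3)) = 6.66×10^10 V/(m·s).

6.66×10^10 V/(m·s)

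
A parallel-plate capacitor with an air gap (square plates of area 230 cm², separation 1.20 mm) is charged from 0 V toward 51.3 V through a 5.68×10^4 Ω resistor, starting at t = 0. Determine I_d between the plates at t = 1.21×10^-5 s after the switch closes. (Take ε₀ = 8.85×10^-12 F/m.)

2.57×10^-4 A

C = ε₀A/d = (8.85×10^-12)(0.0230)/(1.20×10^-3) = 1.696×10^-10 F, so τ = RC = 9.633×10^-6 s.
The conduction current is I(t) = (V₀/R) e^(−t/τ), and the displacement current between the plates equals it.
t/τ = 1.256; I_d = (51.3/5.68×10^4) · e^(−1.256) = (9.032×10^-4)(0.2848) = 2.57×10^-4 A.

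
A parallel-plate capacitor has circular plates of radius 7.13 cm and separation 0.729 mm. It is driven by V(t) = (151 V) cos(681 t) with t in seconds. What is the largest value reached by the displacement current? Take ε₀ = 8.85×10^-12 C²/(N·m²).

The displacement current equals the conduction current C dV/dt, which peaks at C V₀ ω.
With C = ε₀A/d = (8.85×10^-12)(0.01597)/(7.29×10^-4) = 1.939×10^-10 F and ω = 681 rad/s, I_d,max = (1.939×10^-10)(151)(681) = 1.99×10^-5 A.

1.99×10^-5 A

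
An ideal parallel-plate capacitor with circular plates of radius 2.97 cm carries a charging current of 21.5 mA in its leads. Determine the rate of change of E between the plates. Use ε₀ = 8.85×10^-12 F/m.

The displacement current between the plates equals the conduction current, I_d = 21.5 mA.
Then dE/dt = I_d/(ε₀A) = 8.77×10^11 V/(m·s).

8.77×10^11 V/(m·s)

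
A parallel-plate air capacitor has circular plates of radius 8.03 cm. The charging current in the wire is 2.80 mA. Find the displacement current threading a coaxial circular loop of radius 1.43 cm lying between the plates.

8.88×10^-5 A

No conduction current crosses the gap, so I_d there equals the 2.80×10^-3 A in the leads.
Since J_d is uniform, the enclosed fraction is (r/R)² = 0.03171, giving I_d,enc = 8.88×10^-5 A.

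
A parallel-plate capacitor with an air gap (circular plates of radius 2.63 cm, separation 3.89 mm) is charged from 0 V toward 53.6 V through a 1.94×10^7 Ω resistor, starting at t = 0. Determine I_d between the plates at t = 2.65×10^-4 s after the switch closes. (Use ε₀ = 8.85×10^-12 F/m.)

With C = ε₀A/d = (8.85×10^-12)(2.173×10^-3)/(3.89×10^-3) = 4.944×10^-12 F, the time constant is τ = RC = 9.591×10^-5 s, so t/τ = 2.763 and e^(−t/τ) = 0.06310.
I_d = I_cond = (V₀/R) e^(−t/τ) = (2.763×10^-6)(0.06310) = 1.74×10^-7 A.

1.74×10^-7 A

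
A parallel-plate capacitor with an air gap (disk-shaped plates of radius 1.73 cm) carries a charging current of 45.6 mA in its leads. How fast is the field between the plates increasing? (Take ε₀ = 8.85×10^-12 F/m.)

By continuity, I_d in the gap equals the 45.6 mA flowing in the wire.
Inverting I_d = ε₀ A dE/dt gives dE/dt = 0.0456 / (8.85×10^-12 · 9.402×10^-4) = 5.48×10^12 V/(m·s).

5.48×10^12 V/(m·s)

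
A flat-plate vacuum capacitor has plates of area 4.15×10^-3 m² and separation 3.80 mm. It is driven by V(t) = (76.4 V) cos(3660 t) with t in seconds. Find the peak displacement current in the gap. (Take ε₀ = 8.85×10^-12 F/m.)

The displacement current equals the conduction current C dV/dt, which peaks at C V₀ ω.
With C = ε₀A/d = (8.85×10^-12)(4.15×10^-3)/(3.80×10^-3) = 9.665×10^-12 F and ω = 3660 rad/s, I_d,max = (9.665×10^-12)(76.4)(3660) = 2.70×10^-6 A.

2.70×10^-6 A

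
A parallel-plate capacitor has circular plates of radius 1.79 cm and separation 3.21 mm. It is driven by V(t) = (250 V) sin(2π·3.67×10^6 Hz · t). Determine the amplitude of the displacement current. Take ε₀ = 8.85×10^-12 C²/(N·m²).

C = ε₀A/d = (8.85×10^-12)(1.007×10^-3)/(3.21×10^-3) = 2.776×10^-12 F; ω = 2πf = 2.306×10^7 rad/s.
I_d = C dV/dt, so |I_d|_max = C V₀ ω = (2.776×10^-12)(250)(2.306×10^7) = 0.0160 A.

0.0160 A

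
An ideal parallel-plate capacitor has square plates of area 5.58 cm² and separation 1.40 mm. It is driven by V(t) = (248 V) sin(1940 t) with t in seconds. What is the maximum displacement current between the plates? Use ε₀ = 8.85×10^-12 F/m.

1.70×10^-6 A

C = ε₀A/d = (8.85×10^-12)(5.58×10^-4)/(1.40×10^-3) = 3.527×10^-12 F; ω = 1940 rad/s.
I_d = C dV/dt, so |I_d|_max = C V₀ ω = (3.527×10^-12)(248)(1940) = 1.70×10^-6 A.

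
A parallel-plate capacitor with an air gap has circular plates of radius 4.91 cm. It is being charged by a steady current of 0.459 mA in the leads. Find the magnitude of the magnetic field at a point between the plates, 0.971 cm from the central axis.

3.70×10^-10 T

No conduction current crosses the gap, so I_d there equals the 4.59×10^-4 A in the leads.
An Ampèrian loop of radius r encloses a fraction (r/R)² of I_d. Then B·2πr = μ₀ I_d (r/R)², giving B = μ₀ I_d r/(2πR²) = 3.70×10^-10 T.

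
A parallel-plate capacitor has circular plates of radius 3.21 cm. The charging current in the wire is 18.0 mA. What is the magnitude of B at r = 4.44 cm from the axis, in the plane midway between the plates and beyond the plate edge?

By continuity the displacement current in the gap matches the conduction current: I_d = 0.0180 A.
Outside the plates the loop encloses all of I_d, so B·2πr = μ₀ I_d and B = 8.11×10^-8 T.

8.11×10^-8 T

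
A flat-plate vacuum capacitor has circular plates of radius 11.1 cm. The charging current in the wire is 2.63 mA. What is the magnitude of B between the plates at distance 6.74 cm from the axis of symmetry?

Between the plates the displacement current equals the wire current: I_d = 2.63 mA = 2.63×10^-3 A.
An Ampèrian loop of radius r encloses a fraction (r/R)² of I_d. Then B·2πr = μ₀ I_d (r/R)², giving B = μ₀ I_d r/(2πR²) = 2.88×10^-9 T.

2.88×10^-9 T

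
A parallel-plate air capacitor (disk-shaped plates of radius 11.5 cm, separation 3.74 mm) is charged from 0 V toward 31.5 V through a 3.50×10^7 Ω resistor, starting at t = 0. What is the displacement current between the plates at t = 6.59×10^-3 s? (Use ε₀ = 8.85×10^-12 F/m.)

With C = ε₀A/d = (8.85×10^-12)(0.04155)/(3.74×10^-3) = 9.832×10^-11 F, the time constant is τ = RC = 3.441×10^-3 s, so t/τ = 1.915 and e^(−t/τ) = 0.1473.
I_d = I_cond = (V₀/R) e^(−t/τ) = (9.000×10^-7)(0.1473) = 1.33×10^-7 A.

1.33×10^-7 A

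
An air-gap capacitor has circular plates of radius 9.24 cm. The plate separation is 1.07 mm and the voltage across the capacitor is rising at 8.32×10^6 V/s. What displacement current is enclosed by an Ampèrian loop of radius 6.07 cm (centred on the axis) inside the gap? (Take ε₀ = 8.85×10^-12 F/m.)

With E = V/d, dE/dt = 7.776×10^9 V/(m·s) and πR² = 0.02682 m², giving I_d = ε₀ πR² dE/dt = 1.846×10^-3 A.
The field is uniform, so I_d,enc = I_d (r/R)² = (1.846×10^-3)(6.07/9.24)² = 7.97×10^-4 A.

7.97×10^-4 A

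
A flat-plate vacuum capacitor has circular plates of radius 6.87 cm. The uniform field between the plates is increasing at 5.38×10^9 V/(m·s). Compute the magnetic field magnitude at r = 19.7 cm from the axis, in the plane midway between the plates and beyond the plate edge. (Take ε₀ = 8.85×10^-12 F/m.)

Through the whole plate area (πR² = 0.01483 m²), I_d = ε₀ πR² dE/dt = 7.061×10^-4 A.
With r > R the enclosed displacement current is the full I_d; B = μ₀ I_d / (2πr) = 7.17×10^-10 T.

7.17×10^-10 T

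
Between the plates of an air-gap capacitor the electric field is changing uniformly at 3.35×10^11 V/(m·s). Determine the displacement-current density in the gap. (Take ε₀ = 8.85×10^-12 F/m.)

2.96 A/m²

J_d = ε₀ ∂E/∂t, so J_d = 2.96 A/m².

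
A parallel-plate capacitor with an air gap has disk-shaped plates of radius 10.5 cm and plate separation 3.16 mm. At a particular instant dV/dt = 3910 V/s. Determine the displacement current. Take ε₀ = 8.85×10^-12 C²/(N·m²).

3.79×10^-7 A

E = V/d so dE/dt = (dV/dt)/d = 1.237×10^6 V/(m·s), and I_d = ε₀ A dE/dt = (8.85×10^-12)(0.03464)(1.237×10^6) = 3.79×10^-7 A.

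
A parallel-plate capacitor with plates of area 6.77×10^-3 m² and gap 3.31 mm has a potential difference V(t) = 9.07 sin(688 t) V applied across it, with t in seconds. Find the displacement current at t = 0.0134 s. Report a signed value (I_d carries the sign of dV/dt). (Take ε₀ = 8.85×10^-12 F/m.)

dV/dt = (9.07)(688)·cos(9.2192) = -6109 V/s.
I_d = C dV/dt with C = ε₀A/d = (8.85×10^-12)(6.77×10^-3)/(3.31×10^-3) = 1.810×10^-11 F, so I_d = (1.810×10^-11)(-6109) = -1.11×10^-7 A.

-1.11×10^-7 A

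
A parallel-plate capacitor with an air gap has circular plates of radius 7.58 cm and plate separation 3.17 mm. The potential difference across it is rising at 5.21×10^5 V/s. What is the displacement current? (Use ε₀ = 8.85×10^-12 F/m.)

E = V/d so dE/dt = (dV/dt)/d = 1.644×10^8 V/(m·s), and I_d = ε₀ A dE/dt = (8.85×10^-12)(0.01805)(1.644×10^8) = 2.63×10^-5 A.

2.63×10^-5 A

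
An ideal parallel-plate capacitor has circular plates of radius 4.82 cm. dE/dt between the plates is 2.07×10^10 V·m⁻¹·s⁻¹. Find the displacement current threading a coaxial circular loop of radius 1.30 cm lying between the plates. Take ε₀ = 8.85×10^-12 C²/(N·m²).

9.73×10^-5 A

Total displacement current: I_d = ε₀(πR²)(dE/dt) = (8.85×10^-12)(7.299×10^-3)(2.07×10^10) = 1.337×10^-3 A.
Since J_d is uniform, the enclosed fraction is (r/R)² = 0.07274, giving I_d,enc = 9.73×10^-5 A.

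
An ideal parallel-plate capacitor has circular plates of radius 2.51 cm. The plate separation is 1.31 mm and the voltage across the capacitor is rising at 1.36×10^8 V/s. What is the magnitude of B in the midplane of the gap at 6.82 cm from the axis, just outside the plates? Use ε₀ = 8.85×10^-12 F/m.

5.33×10^-9 T

With E = V/d, dE/dt = 1.038×10^11 V/(m·s) and πR² = 1.979×10^-3 m², giving I_d = ε₀ πR² dE/dt = 1.818×10^-3 A.
For r ≥ R the full I_d is enclosed: B = μ₀ I_d/(2πr) = (4π×10^-7)(1.818×10^-3)/(2π·0.0682) = 5.33×10^-9 T.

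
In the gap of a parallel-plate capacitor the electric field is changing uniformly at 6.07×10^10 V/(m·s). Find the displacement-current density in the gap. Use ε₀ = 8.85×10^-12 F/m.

J_d = ε₀ ∂E/∂t, so J_d = 0.537 A/m².

0.537 A/m²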